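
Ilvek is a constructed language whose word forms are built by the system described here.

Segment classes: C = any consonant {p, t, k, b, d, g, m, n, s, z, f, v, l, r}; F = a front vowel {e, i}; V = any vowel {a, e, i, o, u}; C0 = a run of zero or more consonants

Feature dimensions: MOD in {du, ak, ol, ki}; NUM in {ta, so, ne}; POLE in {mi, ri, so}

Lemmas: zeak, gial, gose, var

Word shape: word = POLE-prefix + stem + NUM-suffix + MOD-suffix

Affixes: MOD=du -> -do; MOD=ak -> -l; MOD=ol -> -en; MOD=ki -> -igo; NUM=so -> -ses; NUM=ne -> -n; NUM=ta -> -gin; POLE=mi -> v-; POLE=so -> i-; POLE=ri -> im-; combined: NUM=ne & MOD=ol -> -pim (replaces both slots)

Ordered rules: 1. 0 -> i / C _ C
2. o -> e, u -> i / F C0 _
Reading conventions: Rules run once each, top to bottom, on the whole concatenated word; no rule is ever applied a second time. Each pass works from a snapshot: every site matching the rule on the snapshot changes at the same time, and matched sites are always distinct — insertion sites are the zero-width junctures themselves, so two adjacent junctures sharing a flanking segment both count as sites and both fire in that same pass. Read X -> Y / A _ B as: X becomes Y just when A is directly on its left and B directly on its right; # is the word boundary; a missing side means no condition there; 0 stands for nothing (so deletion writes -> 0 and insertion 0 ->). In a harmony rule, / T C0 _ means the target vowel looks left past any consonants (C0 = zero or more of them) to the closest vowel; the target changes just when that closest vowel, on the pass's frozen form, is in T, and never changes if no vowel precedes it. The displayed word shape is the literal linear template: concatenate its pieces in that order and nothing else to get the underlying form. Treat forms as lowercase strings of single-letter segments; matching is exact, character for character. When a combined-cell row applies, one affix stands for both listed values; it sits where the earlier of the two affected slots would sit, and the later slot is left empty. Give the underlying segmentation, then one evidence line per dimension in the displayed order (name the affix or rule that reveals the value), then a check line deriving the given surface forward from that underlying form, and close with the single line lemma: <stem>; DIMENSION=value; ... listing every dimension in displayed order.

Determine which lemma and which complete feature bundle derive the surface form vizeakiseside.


underlying: v-zeak-ses-do
MOD=du - signalled by the affix -do
NUM=so - signalled by the affix -ses
POLE=mi - signalled by the affix v-
check: vzeaksesdo -> vizeakisesido -> vizeakiseside
lemma: zeak; MOD=du; NUM=so; POLE=mi


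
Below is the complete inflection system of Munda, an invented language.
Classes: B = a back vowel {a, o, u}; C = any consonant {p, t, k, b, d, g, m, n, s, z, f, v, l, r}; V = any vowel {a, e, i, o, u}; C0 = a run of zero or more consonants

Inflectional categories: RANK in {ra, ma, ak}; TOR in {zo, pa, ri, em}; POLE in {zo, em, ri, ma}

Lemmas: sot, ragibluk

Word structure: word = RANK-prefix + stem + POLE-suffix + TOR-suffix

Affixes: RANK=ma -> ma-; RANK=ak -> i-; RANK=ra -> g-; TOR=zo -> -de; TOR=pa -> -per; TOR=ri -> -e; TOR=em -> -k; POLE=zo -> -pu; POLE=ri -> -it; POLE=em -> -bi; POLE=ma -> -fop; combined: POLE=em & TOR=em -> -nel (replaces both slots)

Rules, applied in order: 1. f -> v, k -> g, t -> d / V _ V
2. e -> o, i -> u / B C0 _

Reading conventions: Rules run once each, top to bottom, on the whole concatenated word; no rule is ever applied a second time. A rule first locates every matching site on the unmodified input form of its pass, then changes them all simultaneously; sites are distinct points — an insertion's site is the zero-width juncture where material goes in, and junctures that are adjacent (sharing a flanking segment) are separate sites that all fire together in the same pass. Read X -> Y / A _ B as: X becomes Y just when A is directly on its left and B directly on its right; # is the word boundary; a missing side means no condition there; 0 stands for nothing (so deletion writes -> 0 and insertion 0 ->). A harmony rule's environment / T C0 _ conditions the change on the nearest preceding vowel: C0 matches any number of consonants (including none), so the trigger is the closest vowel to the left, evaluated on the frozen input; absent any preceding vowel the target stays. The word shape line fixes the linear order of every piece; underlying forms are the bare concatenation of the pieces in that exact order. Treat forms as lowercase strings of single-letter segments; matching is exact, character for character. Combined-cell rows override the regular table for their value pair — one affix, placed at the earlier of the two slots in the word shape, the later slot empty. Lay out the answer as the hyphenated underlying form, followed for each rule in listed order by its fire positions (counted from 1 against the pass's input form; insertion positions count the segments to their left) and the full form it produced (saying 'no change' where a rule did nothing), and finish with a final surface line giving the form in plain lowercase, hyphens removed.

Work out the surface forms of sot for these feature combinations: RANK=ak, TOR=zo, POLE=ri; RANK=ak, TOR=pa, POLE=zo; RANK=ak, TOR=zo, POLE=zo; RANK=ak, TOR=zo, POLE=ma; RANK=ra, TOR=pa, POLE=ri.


cell RANK=ak, TOR=zo, POLE=ri:
underlying: i-sot-it-de
1. f -> v, k -> g, t -> d / V _ V: fires at position(s) 4: isoditde
2. e -> o, i -> u / B C0 _: fires at position(s) 5: isodutde
surface: isodutde

cell RANK=ak, TOR=pa, POLE=zo:
underlying: i-sot-pu-per
1. f -> v, k -> g, t -> d / V _ V: no change
2. e -> o, i -> u / B C0 _: fires at position(s) 8: isotpupor
surface: isotpupor

cell RANK=ak, TOR=zo, POLE=zo:
underlying: i-sot-pu-de
1. f -> v, k -> g, t -> d / V _ V: no change
2. e -> o, i -> u / B C0 _: fires at position(s) 8: isotpudo
surface: isotpudo

cell RANK=ak, TOR=zo, POLE=ma:
underlying: i-sot-fop-de
1. f -> v, k -> g, t -> d / V _ V: no change
2. e -> o, i -> u / B C0 _: fires at position(s) 9: isotfopdo
surface: isotfopdo

cell RANK=ra, TOR=pa, POLE=ri:
underlying: g-sot-it-per
1. f -> v, k -> g, t -> d / V _ V: fires at position(s) 4: gsoditper
2. e -> o, i -> u / B C0 _: fires at position(s) 5: gsodutper
surface: gsodutper


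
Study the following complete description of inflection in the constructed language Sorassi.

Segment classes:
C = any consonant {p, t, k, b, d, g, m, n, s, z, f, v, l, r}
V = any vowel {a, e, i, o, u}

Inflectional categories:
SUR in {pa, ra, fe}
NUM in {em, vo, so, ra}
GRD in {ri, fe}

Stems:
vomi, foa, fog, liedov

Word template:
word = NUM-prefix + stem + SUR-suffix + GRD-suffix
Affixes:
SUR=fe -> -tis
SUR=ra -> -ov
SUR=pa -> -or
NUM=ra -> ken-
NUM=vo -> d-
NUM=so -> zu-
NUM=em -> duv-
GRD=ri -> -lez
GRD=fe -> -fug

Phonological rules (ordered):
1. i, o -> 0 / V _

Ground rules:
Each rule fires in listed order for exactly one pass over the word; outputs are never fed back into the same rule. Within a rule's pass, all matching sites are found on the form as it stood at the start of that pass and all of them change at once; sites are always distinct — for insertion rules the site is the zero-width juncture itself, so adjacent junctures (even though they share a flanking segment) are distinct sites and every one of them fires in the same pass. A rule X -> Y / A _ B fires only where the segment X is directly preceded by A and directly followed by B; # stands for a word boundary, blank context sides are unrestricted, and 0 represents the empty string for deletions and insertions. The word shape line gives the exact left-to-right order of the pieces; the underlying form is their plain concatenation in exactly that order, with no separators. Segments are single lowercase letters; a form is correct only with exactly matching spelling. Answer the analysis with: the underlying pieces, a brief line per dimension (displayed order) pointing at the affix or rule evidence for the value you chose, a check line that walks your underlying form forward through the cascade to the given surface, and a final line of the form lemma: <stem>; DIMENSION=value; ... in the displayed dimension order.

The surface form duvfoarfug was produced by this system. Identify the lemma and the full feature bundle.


underlying: duv-foa-or-fug
SUR=pa - signalled by the affix -or
NUM=em - signalled by the affix duv-
GRD=fe - signalled by the affix -fug
check: duvfoaorfug -> duvfoarfug
lemma: foa; SUR=pa; NUM=em; GRD=fe


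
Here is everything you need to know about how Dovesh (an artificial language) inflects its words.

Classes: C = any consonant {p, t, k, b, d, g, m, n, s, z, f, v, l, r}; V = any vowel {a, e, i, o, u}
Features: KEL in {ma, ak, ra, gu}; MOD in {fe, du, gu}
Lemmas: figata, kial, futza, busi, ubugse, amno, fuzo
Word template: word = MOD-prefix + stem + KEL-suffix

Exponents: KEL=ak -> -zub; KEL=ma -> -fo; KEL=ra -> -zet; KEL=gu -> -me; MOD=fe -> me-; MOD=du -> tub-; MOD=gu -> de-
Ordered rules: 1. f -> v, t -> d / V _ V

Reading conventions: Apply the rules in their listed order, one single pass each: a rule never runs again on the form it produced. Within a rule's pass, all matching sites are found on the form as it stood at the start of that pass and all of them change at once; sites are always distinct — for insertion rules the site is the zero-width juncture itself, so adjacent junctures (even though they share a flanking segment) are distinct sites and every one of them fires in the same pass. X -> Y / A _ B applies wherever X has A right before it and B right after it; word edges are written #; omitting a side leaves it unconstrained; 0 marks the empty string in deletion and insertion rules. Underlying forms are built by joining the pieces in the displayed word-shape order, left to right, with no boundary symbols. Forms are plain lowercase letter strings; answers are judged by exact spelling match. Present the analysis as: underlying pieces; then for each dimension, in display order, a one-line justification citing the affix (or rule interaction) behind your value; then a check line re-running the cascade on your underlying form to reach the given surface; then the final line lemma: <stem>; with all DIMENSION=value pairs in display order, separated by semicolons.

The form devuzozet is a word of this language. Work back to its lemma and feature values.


underlying: de-fuzo-zet
KEL=ra - signalled by the affix -zet
MOD=gu - signalled by the affix de-
check: defuzozet -> devuzozet
lemma: fuzo; KEL=ra; MOD=gu


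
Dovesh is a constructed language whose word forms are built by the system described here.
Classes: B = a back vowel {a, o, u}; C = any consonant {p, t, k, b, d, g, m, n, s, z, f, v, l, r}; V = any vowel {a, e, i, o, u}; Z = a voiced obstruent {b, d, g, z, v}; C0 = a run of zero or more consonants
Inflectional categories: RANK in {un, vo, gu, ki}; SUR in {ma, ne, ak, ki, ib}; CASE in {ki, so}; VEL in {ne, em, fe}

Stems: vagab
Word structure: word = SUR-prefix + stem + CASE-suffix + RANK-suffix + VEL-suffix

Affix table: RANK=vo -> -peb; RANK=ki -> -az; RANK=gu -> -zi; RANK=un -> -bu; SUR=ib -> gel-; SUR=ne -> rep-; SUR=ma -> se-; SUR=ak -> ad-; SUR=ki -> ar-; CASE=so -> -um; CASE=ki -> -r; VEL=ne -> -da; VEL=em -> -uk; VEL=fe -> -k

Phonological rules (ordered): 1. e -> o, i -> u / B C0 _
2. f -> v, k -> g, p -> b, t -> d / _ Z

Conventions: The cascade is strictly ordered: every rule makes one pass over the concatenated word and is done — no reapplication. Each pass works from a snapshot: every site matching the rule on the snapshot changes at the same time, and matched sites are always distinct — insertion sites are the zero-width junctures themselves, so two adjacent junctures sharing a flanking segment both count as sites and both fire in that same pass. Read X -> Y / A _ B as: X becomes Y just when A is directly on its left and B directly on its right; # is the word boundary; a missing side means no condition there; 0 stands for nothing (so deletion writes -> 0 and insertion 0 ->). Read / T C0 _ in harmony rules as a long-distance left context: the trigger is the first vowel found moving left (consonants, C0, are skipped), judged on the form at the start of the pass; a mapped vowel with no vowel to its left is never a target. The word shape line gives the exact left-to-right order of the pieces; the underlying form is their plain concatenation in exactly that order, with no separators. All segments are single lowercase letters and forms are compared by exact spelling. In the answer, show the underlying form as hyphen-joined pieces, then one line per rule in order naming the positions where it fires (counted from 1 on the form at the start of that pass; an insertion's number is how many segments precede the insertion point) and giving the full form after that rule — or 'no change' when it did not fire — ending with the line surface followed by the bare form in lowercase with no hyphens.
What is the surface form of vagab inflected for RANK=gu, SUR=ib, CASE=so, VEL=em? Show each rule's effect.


underlying: gel-vagab-um-zi-uk
1. e -> o, i -> u / B C0 _: fires at position(s) 12: gelvagabumzuuk
2. f -> v, k -> g, p -> b, t -> d / _ Z: no change
surface: gelvagabumzuuk


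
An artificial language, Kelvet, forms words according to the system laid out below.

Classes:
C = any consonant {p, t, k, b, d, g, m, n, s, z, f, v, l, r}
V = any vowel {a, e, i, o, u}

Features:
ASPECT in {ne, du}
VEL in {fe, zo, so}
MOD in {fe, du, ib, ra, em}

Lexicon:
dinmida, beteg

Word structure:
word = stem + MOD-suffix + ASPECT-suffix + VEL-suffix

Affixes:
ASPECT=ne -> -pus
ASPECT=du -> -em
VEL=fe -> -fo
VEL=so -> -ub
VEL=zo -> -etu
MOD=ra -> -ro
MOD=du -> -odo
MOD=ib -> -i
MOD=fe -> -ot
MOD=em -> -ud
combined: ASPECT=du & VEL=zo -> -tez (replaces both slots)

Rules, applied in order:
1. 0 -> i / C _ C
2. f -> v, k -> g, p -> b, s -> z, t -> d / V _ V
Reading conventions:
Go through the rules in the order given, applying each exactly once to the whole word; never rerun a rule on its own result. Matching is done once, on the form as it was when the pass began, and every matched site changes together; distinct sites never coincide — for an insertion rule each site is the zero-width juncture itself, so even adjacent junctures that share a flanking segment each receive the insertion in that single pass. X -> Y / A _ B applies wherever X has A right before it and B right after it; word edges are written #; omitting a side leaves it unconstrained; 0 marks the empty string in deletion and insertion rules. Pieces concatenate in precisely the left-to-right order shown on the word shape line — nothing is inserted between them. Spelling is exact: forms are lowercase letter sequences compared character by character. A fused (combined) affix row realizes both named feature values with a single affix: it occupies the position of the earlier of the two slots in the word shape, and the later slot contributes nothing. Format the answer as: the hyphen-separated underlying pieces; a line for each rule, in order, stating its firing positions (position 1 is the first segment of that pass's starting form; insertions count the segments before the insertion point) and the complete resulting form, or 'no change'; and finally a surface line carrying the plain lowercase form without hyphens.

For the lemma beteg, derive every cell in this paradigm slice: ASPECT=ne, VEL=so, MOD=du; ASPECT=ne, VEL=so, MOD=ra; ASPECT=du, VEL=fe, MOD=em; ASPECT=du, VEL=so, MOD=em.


cell ASPECT=ne, VEL=so, MOD=du:
underlying: beteg-odo-pus-ub
1. 0 -> i / C _ C: no change
2. f -> v, k -> g, p -> b, s -> z, t -> d / V _ V: fires at position(s) 3, 9, 11: bedegodobuzub
surface: bedegodobuzub

cell ASPECT=ne, VEL=so, MOD=ra:
underlying: beteg-ro-pus-ub
1. 0 -> i / C _ C: inserts after position(s) 5: betegiropusub
2. f -> v, k -> g, p -> b, s -> z, t -> d / V _ V: fires at position(s) 3, 9, 11: bedegirobuzub
surface: bedegirobuzub

cell ASPECT=du, VEL=fe, MOD=em:
underlying: beteg-ud-em-fo
1. 0 -> i / C _ C: inserts after position(s) 9: betegudemifo
2. f -> v, k -> g, p -> b, s -> z, t -> d / V _ V: fires at position(s) 3, 11: bedegudemivo
surface: bedegudemivo

cell ASPECT=du, VEL=so, MOD=em:
underlying: beteg-ud-em-ub
1. 0 -> i / C _ C: no change
2. f -> v, k -> g, p -> b, s -> z, t -> d / V _ V: fires at position(s) 3: bedegudemub
surface: bedegudemub


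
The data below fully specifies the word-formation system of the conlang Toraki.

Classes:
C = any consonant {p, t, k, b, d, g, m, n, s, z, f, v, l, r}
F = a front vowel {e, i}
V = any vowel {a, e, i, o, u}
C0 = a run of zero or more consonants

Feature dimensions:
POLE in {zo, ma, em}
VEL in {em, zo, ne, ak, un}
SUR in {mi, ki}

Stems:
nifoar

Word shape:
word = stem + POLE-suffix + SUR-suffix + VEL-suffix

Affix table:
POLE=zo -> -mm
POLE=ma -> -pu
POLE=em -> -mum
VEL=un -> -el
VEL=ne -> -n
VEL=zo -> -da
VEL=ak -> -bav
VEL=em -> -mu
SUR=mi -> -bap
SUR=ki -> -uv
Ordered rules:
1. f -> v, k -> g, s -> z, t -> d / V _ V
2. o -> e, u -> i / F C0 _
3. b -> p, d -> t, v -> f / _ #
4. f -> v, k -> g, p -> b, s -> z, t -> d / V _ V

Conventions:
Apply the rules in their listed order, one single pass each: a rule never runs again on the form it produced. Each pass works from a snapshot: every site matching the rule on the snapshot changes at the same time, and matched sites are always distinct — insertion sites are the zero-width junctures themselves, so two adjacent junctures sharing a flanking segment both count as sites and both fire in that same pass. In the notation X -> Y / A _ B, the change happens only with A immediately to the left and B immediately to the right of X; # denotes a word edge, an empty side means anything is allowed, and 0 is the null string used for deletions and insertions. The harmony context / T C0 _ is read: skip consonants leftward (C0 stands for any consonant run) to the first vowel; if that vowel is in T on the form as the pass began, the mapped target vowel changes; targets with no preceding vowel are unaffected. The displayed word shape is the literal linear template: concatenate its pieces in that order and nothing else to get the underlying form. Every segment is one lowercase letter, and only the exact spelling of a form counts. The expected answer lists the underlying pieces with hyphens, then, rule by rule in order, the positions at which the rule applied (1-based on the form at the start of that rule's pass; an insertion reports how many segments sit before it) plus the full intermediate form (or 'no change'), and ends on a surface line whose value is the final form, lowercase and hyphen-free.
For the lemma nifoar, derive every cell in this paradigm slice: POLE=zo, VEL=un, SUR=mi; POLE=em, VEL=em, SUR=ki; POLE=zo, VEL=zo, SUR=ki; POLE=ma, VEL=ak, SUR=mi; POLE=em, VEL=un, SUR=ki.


cell POLE=zo, VEL=un, SUR=mi:
underlying: nifoar-mm-bap-el
1. f -> v, k -> g, s -> z, t -> d / V _ V: fires at position(s) 3: nivoarmmbapel
2. o -> e, u -> i / F C0 _: fires at position(s) 4: nivearmmbapel
3. b -> p, d -> t, v -> f / _ #: no change
4. f -> v, k -> g, p -> b, s -> z, t -> d / V _ V: fires at position(s) 11: nivearmmbabel
surface: nivearmmbabel

cell POLE=em, VEL=em, SUR=ki:
underlying: nifoar-mum-uv-mu
1. f -> v, k -> g, s -> z, t -> d / V _ V: fires at position(s) 3: nivoarmumuvmu
2. o -> e, u -> i / F C0 _: fires at position(s) 4: nivearmumuvmu
3. b -> p, d -> t, v -> f / _ #: no change
4. f -> v, k -> g, p -> b, s -> z, t -> d / V _ V: no change
surface: nivearmumuvmu

cell POLE=zo, VEL=zo, SUR=ki:
underlying: nifoar-mm-uv-da
1. f -> v, k -> g, s -> z, t -> d / V _ V: fires at position(s) 3: nivoarmmuvda
2. o -> e, u -> i / F C0 _: fires at position(s) 4: nivearmmuvda
3. b -> p, d -> t, v -> f / _ #: no change
4. f -> v, k -> g, p -> b, s -> z, t -> d / V _ V: no change
surface: nivearmmuvda

cell POLE=ma, VEL=ak, SUR=mi:
underlying: nifoar-pu-bap-bav
1. f -> v, k -> g, s -> z, t -> d / V _ V: fires at position(s) 3: nivoarpubapbav
2. o -> e, u -> i / F C0 _: fires at position(s) 4: nivearpubapbav
3. b -> p, d -> t, v -> f / _ #: fires at position(s) 14: nivearpubapbaf
4. f -> v, k -> g, p -> b, s -> z, t -> d / V _ V: no change
surface: nivearpubapbaf

cell POLE=em, VEL=un, SUR=ki:
underlying: nifoar-mum-uv-el
1. f -> v, k -> g, s -> z, t -> d / V _ V: fires at position(s) 3: nivoarmumuvel
2. o -> e, u -> i / F C0 _: fires at position(s) 4: nivearmumuvel
3. b -> p, d -> t, v -> f / _ #: no change
4. f -> v, k -> g, p -> b, s -> z, t -> d / V _ V: no change
surface: nivearmumuvel


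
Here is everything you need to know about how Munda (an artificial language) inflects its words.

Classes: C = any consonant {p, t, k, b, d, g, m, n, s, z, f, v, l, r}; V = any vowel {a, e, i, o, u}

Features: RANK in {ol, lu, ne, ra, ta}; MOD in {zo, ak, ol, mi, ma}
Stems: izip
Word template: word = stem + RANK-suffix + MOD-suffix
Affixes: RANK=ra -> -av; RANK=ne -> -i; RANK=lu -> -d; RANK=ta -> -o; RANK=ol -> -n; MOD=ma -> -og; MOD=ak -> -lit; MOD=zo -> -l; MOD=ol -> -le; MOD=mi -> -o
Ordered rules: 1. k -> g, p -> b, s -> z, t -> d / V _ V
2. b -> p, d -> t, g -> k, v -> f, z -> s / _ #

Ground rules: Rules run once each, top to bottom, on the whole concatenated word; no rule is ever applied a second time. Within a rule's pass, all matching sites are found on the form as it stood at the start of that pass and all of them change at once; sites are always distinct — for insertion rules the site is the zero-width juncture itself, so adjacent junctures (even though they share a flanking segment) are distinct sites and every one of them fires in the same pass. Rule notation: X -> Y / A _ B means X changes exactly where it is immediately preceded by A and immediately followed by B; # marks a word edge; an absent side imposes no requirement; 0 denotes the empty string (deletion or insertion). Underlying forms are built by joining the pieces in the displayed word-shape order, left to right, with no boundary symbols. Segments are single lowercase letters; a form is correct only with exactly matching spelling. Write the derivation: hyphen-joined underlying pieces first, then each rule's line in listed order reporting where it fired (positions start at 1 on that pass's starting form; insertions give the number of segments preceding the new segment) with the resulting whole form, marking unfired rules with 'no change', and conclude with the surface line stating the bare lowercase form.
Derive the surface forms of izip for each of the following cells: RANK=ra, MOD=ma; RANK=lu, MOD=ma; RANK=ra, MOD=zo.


cell RANK=ra, MOD=ma:
underlying: izip-av-og
1. k -> g, p -> b, s -> z, t -> d / V _ V: fires at position(s) 4: izibavog
2. b -> p, d -> t, g -> k, v -> f, z -> s / _ #: fires at position(s) 8: izibavok
surface: izibavok

cell RANK=lu, MOD=ma:
underlying: izip-d-og
1. k -> g, p -> b, s -> z, t -> d / V _ V: no change
2. b -> p, d -> t, g -> k, v -> f, z -> s / _ #: fires at position(s) 7: izipdok
surface: izipdok

cell RANK=ra, MOD=zo:
underlying: izip-av-l
1. k -> g, p -> b, s -> z, t -> d / V _ V: fires at position(s) 4: izibavl
2. b -> p, d -> t, g -> k, v -> f, z -> s / _ #: no change
surface: izibavl


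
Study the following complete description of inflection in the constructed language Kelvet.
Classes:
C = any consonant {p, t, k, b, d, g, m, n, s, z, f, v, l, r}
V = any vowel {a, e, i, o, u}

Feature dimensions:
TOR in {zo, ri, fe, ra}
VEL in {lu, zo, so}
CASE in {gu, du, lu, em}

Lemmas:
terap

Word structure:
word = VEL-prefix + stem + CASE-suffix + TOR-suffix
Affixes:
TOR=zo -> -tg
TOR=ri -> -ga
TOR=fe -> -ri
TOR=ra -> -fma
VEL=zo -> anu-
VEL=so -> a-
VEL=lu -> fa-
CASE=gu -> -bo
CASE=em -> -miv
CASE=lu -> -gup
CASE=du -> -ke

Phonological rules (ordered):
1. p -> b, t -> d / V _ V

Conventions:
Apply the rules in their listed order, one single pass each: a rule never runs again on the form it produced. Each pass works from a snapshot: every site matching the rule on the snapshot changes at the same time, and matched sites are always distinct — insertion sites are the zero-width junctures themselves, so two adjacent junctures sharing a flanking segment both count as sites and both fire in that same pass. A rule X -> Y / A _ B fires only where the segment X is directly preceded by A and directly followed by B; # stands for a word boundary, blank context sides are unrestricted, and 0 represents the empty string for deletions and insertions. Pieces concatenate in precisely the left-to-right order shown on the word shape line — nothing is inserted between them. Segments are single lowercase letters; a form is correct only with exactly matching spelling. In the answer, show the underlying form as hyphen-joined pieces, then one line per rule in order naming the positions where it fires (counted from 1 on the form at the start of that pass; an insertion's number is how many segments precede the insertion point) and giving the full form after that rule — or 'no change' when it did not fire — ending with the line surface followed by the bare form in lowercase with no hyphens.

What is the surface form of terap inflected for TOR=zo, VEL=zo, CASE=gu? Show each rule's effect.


underlying: anu-terap-bo-tg
1. p -> b, t -> d / V _ V: fires at position(s) 4: anuderapbotg
surface: anuderapbotg


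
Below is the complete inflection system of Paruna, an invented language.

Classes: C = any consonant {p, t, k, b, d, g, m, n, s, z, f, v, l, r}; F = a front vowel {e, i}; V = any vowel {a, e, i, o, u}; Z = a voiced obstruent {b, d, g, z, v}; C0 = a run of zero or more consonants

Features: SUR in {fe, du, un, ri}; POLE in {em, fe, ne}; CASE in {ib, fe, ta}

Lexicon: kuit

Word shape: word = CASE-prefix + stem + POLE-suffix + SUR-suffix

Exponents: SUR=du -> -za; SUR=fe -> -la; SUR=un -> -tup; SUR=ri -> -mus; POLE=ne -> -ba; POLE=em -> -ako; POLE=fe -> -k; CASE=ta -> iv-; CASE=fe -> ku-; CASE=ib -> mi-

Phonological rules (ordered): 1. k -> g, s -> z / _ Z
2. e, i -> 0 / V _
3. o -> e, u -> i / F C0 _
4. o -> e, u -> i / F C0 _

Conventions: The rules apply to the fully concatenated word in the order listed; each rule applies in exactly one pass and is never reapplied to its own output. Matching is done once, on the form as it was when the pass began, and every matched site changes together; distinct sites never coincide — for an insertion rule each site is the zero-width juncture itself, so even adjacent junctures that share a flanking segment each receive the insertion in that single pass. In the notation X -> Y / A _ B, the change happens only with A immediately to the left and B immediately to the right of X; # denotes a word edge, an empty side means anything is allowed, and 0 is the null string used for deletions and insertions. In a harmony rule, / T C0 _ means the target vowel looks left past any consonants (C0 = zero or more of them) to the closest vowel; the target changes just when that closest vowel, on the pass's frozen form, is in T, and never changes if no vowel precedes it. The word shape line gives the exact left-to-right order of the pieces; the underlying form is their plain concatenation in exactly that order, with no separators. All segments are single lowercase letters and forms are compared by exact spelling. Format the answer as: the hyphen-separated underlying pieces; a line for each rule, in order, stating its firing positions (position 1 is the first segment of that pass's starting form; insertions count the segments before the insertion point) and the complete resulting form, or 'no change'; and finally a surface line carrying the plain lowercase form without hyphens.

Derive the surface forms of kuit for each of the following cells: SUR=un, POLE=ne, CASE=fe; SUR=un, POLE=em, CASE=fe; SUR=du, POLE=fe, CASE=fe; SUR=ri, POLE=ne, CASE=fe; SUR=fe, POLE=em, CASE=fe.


cell SUR=un, POLE=ne, CASE=fe:
underlying: ku-kuit-ba-tup
1. k -> g, s -> z / _ Z: no change
2. e, i -> 0 / V _: fires at position(s) 5: kukutbatup
3. o -> e, u -> i / F C0 _: no change
4. o -> e, u -> i / F C0 _: no change
surface: kukutbatup

cell SUR=un, POLE=em, CASE=fe:
underlying: ku-kuit-ako-tup
1. k -> g, s -> z / _ Z: no change
2. e, i -> 0 / V _: fires at position(s) 5: kukutakotup
3. o -> e, u -> i / F C0 _: no change
4. o -> e, u -> i / F C0 _: no change
surface: kukutakotup

cell SUR=du, POLE=fe, CASE=fe:
underlying: ku-kuit-k-za
1. k -> g, s -> z / _ Z: fires at position(s) 7: kukuitgza
2. e, i -> 0 / V _: fires at position(s) 5: kukutgza
3. o -> e, u -> i / F C0 _: no change
4. o -> e, u -> i / F C0 _: no change
surface: kukutgza

cell SUR=ri, POLE=ne, CASE=fe:
underlying: ku-kuit-ba-mus
1. k -> g, s -> z / _ Z: no change
2. e, i -> 0 / V _: fires at position(s) 5: kukutbamus
3. o -> e, u -> i / F C0 _: no change
4. o -> e, u -> i / F C0 _: no change
surface: kukutbamus

cell SUR=fe, POLE=em, CASE=fe:
underlying: ku-kuit-ako-la
1. k -> g, s -> z / _ Z: no change
2. e, i -> 0 / V _: fires at position(s) 5: kukutakola
3. o -> e, u -> i / F C0 _: no change
4. o -> e, u -> i / F C0 _: no change
surface: kukutakola


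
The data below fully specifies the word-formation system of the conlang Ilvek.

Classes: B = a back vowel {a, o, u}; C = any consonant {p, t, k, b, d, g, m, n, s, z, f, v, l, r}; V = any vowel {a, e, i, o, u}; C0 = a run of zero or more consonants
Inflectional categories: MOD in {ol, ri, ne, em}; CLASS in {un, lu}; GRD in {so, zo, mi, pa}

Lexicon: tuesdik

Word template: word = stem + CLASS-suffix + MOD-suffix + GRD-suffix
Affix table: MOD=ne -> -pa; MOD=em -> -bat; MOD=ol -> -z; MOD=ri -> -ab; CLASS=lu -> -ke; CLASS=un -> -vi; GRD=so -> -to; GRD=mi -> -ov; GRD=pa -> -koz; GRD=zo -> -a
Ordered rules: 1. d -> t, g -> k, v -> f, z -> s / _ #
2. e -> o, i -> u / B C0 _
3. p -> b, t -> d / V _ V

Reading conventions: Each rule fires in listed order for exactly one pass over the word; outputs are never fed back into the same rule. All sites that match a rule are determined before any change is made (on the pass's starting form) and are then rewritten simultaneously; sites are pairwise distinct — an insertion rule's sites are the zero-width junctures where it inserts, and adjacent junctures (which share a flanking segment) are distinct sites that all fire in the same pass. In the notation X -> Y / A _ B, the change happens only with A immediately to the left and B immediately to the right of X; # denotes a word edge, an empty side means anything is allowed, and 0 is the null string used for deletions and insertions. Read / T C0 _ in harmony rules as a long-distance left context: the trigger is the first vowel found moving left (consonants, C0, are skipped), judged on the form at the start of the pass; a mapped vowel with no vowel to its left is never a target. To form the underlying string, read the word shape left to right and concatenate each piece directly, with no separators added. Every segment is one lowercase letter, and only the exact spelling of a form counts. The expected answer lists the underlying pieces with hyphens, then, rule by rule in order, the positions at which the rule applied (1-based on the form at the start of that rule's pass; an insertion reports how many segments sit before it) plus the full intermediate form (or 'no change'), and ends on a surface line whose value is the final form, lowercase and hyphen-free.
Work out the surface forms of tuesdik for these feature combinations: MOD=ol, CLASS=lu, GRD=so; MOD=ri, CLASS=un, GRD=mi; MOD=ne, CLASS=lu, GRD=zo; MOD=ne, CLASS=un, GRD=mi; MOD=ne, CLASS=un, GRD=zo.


cell MOD=ol, CLASS=lu, GRD=so:
underlying: tuesdik-ke-z-to
1. d -> t, g -> k, v -> f, z -> s / _ #: no change
2. e -> o, i -> u / B C0 _: fires at position(s) 3: tuosdikkezto
3. p -> b, t -> d / V _ V: no change
surface: tuosdikkezto

cell MOD=ri, CLASS=un, GRD=mi:
underlying: tuesdik-vi-ab-ov
1. d -> t, g -> k, v -> f, z -> s / _ #: fires at position(s) 13: tuesdikviabof
2. e -> o, i -> u / B C0 _: fires at position(s) 3: tuosdikviabof
3. p -> b, t -> d / V _ V: no change
surface: tuosdikviabof

cell MOD=ne, CLASS=lu, GRD=zo:
underlying: tuesdik-ke-pa-a
1. d -> t, g -> k, v -> f, z -> s / _ #: no change
2. e -> o, i -> u / B C0 _: fires at position(s) 3: tuosdikkepaa
3. p -> b, t -> d / V _ V: fires at position(s) 10: tuosdikkebaa
surface: tuosdikkebaa

cell MOD=ne, CLASS=un, GRD=mi:
underlying: tuesdik-vi-pa-ov
1. d -> t, g -> k, v -> f, z -> s / _ #: fires at position(s) 13: tuesdikvipaof
2. e -> o, i -> u / B C0 _: fires at position(s) 3: tuosdikvipaof
3. p -> b, t -> d / V _ V: fires at position(s) 10: tuosdikvibaof
surface: tuosdikvibaof

cell MOD=ne, CLASS=un, GRD=zo:
underlying: tuesdik-vi-pa-a
1. d -> t, g -> k, v -> f, z -> s / _ #: no change
2. e -> o, i -> u / B C0 _: fires at position(s) 3: tuosdikvipaa
3. p -> b, t -> d / V _ V: fires at position(s) 10: tuosdikvibaa
surface: tuosdikvibaa


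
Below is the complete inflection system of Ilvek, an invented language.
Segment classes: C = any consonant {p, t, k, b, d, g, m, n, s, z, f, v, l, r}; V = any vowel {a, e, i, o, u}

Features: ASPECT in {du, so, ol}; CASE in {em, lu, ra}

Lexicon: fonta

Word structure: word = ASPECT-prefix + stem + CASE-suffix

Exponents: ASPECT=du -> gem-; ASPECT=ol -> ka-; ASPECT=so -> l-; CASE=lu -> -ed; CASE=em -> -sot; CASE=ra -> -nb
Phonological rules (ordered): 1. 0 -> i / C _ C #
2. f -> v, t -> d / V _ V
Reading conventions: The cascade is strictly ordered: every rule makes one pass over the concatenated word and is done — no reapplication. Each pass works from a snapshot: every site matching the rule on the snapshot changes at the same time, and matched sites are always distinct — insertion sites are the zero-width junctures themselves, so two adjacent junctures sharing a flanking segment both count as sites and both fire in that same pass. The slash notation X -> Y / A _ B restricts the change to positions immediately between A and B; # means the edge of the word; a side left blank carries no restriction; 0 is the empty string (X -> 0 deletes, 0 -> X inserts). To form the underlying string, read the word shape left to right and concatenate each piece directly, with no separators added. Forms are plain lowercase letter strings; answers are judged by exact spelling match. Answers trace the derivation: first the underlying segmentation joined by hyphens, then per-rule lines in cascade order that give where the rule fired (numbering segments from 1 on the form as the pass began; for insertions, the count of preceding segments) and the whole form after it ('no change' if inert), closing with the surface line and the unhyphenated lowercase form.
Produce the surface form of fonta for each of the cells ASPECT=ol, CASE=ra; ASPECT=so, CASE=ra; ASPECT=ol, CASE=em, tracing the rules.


cell ASPECT=ol, CASE=ra:
underlying: ka-fonta-nb
1. 0 -> i / C _ C #: inserts after position(s) 8: kafontanib
2. f -> v, t -> d / V _ V: fires at position(s) 3: kavontanib
surface: kavontanib

cell ASPECT=so, CASE=ra:
underlying: l-fonta-nb
1. 0 -> i / C _ C #: inserts after position(s) 7: lfontanib
2. f -> v, t -> d / V _ V: no change
surface: lfontanib

cell ASPECT=ol, CASE=em:
underlying: ka-fonta-sot
1. 0 -> i / C _ C #: no change
2. f -> v, t -> d / V _ V: fires at position(s) 3: kavontasot
surface: kavontasot


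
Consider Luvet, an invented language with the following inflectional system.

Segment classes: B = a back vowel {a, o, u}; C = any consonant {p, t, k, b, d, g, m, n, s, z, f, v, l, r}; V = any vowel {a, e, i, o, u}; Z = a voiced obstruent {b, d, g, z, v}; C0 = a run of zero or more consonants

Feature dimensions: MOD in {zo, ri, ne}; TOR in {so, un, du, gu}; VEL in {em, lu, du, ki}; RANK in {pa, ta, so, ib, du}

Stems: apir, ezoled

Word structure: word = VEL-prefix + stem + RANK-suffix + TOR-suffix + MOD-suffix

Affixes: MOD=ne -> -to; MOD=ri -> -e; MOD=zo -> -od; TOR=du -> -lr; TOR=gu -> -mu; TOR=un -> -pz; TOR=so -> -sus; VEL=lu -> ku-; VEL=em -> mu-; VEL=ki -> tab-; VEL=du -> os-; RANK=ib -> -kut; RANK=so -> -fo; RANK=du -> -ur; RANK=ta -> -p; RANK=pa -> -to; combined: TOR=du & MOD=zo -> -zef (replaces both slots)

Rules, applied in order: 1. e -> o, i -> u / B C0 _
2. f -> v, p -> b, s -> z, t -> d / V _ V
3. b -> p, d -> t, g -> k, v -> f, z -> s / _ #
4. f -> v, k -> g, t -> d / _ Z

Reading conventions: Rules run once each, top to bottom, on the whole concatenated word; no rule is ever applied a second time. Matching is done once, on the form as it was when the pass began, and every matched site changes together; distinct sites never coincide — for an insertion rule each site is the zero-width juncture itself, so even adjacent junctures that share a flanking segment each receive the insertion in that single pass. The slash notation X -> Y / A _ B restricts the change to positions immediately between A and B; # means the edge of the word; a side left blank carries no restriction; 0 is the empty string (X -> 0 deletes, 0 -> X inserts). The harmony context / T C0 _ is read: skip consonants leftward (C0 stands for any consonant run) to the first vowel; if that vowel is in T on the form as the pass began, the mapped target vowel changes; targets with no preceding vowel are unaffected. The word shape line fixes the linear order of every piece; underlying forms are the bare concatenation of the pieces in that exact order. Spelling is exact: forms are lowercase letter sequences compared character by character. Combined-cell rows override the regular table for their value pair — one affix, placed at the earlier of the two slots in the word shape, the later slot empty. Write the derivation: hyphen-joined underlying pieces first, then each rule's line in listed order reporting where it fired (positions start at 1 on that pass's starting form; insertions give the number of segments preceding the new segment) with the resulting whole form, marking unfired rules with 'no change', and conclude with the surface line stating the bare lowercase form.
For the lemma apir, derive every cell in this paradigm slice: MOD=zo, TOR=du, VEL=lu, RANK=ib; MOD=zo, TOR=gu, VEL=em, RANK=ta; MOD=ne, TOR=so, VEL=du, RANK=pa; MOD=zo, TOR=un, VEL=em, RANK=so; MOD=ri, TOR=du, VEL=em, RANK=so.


cell MOD=zo, TOR=du, VEL=lu, RANK=ib:
underlying: ku-apir-kut-zef
1. e -> o, i -> u / B C0 _: fires at position(s) 5, 11: kuapurkutzof
2. f -> v, p -> b, s -> z, t -> d / V _ V: fires at position(s) 4: kuaburkutzof
3. b -> p, d -> t, g -> k, v -> f, z -> s / _ #: no change
4. f -> v, k -> g, t -> d / _ Z: fires at position(s) 9: kuaburkudzof
surface: kuaburkudzof

cell MOD=zo, TOR=gu, VEL=em, RANK=ta:
underlying: mu-apir-p-mu-od
1. e -> o, i -> u / B C0 _: fires at position(s) 5: muapurpmuod
2. f -> v, p -> b, s -> z, t -> d / V _ V: fires at position(s) 4: muaburpmuod
3. b -> p, d -> t, g -> k, v -> f, z -> s / _ #: fires at position(s) 11: muaburpmuot
4. f -> v, k -> g, t -> d / _ Z: no change
surface: muaburpmuot

cell MOD=ne, TOR=so, VEL=du, RANK=pa:
underlying: os-apir-to-sus-to
1. e -> o, i -> u / B C0 _: fires at position(s) 5: osapurtosusto
2. f -> v, p -> b, s -> z, t -> d / V _ V: fires at position(s) 2, 4, 9: ozaburtozusto
3. b -> p, d -> t, g -> k, v -> f, z -> s / _ #: no change
4. f -> v, k -> g, t -> d / _ Z: no change
surface: ozaburtozusto

cell MOD=zo, TOR=un, VEL=em, RANK=so:
underlying: mu-apir-fo-pz-od
1. e -> o, i -> u / B C0 _: fires at position(s) 5: muapurfopzod
2. f -> v, p -> b, s -> z, t -> d / V _ V: fires at position(s) 4: muaburfopzod
3. b -> p, d -> t, g -> k, v -> f, z -> s / _ #: fires at position(s) 12: muaburfopzot
4. f -> v, k -> g, t -> d / _ Z: no change
surface: muaburfopzot

cell MOD=ri, TOR=du, VEL=em, RANK=so:
underlying: mu-apir-fo-lr-e
1. e -> o, i -> u / B C0 _: fires at position(s) 5, 11: muapurfolro
2. f -> v, p -> b, s -> z, t -> d / V _ V: fires at position(s) 4: muaburfolro
3. b -> p, d -> t, g -> k, v -> f, z -> s / _ #: no change
4. f -> v, k -> g, t -> d / _ Z: no change
surface: muaburfolro


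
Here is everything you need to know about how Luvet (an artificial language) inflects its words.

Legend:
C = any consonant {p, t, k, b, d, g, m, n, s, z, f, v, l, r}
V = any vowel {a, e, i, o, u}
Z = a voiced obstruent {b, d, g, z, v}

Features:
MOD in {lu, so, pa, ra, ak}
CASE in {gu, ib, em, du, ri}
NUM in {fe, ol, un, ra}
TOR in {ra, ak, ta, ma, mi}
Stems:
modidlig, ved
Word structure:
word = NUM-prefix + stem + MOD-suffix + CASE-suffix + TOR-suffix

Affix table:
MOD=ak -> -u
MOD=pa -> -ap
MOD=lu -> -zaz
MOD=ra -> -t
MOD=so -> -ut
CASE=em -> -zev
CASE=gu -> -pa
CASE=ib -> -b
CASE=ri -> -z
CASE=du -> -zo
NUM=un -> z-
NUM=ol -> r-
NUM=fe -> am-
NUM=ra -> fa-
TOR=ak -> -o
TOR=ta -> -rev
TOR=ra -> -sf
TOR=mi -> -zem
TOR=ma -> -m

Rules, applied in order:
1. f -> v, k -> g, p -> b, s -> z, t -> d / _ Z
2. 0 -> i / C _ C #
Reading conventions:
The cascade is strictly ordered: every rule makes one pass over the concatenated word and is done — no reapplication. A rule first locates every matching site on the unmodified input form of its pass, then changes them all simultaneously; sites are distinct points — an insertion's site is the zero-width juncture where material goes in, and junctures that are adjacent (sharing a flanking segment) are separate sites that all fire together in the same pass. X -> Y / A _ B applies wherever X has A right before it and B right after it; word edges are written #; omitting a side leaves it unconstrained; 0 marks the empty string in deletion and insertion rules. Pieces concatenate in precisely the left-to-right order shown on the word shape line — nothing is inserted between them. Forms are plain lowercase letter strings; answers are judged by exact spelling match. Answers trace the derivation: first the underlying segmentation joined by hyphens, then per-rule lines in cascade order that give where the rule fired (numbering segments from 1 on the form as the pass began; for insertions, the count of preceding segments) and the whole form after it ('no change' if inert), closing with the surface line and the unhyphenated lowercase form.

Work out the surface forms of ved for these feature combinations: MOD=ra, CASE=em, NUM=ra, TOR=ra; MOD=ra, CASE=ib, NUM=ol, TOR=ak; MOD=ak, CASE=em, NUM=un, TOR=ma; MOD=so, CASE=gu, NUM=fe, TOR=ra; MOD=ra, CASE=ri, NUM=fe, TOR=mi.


cell MOD=ra, CASE=em, NUM=ra, TOR=ra:
underlying: fa-ved-t-zev-sf
1. f -> v, k -> g, p -> b, s -> z, t -> d / _ Z: fires at position(s) 6: faveddzevsf
2. 0 -> i / C _ C #: inserts after position(s) 10: faveddzevsif
surface: faveddzevsif

cell MOD=ra, CASE=ib, NUM=ol, TOR=ak:
underlying: r-ved-t-b-o
1. f -> v, k -> g, p -> b, s -> z, t -> d / _ Z: fires at position(s) 5: rveddbo
2. 0 -> i / C _ C #: no change
surface: rveddbo

cell MOD=ak, CASE=em, NUM=un, TOR=ma:
underlying: z-ved-u-zev-m
1. f -> v, k -> g, p -> b, s -> z, t -> d / _ Z: no change
2. 0 -> i / C _ C #: inserts after position(s) 8: zveduzevim
surface: zveduzevim

cell MOD=so, CASE=gu, NUM=fe, TOR=ra:
underlying: am-ved-ut-pa-sf
1. f -> v, k -> g, p -> b, s -> z, t -> d / _ Z: no change
2. 0 -> i / C _ C #: inserts after position(s) 10: amvedutpasif
surface: amvedutpasif

cell MOD=ra, CASE=ri, NUM=fe, TOR=mi:
underlying: am-ved-t-z-zem
1. f -> v, k -> g, p -> b, s -> z, t -> d / _ Z: fires at position(s) 6: amveddzzem
2. 0 -> i / C _ C #: no change
surface: amveddzzem
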